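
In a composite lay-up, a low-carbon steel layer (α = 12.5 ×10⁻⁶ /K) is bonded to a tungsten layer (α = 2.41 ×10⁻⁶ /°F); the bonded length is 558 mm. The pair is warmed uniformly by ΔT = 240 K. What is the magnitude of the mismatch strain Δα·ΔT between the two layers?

1.96×10⁻³

tungsten: α = 2.41×10⁻⁶/°F × 9/5 = 4.34×10⁻⁶/K.
Δα = |12.5 − 4.34|×10⁻⁶/K = 8.16×10⁻⁶/K.
Mismatch strain = Δα·ΔT = 8.16×10⁻⁶ × 240.0 = 1.96×10⁻³.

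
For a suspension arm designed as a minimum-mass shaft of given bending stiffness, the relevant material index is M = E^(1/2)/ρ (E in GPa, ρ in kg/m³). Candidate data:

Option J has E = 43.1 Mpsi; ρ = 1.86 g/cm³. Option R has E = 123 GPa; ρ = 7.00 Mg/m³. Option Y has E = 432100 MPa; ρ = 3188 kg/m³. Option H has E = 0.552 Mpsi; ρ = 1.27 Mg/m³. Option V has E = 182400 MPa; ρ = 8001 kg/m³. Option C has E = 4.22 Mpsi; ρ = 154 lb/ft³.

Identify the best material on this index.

After converting to SI:
  option J: E = 297.2 GPa, ρ = 1860 kg/m³
  option R: E = 123.0 GPa, ρ = 7000 kg/m³
  option Y: E = 432.1 GPa, ρ = 3188 kg/m³
  option H: E = 3.806 GPa, ρ = 1270 kg/m³
  option V: E = 182.4 GPa, ρ = 8001 kg/m³
  option C: E = 29.10 GPa, ρ = 2467 kg/m³
  option J: M = 9.27×10⁻³
  option Y: M = 6.52×10⁻³
  option C: M = 2.19×10⁻³
  option V: M = 1.69×10⁻³
  option R: M = 1.58×10⁻³
  option H: M = 1.54×10⁻³
Highest index: option J.

option J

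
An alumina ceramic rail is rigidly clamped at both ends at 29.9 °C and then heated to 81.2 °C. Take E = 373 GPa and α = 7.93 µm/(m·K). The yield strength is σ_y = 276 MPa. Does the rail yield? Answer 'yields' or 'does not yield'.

ΔT = 51.30 K. Constrained thermal stress σ = E·α·ΔT = 373.0×10³ MPa × 7.93×10⁻⁶ × 51.30 = 152 MPa (compressive).
Compare to σ_y = 276 MPa: σ < σ_y, so it does not yield.

does not yield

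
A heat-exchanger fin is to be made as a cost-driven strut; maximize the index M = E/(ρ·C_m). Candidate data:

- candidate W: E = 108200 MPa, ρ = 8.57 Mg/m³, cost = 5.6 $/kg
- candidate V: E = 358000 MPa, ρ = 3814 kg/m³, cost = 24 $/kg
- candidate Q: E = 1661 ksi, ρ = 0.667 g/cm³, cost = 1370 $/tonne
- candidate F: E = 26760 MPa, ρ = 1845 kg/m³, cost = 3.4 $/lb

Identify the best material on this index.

candidate Q

After converting to SI:
  candidate W: E = 108.2 GPa, ρ = 8570 kg/m³, cost = 5.600 $/kg
  candidate V: E = 358.0 GPa, ρ = 3814 kg/m³, cost = 24.00 $/kg
  candidate Q: E = 11.45 GPa, ρ = 667.0 kg/m³, cost = 1.370 $/kg
  candidate F: E = 26.76 GPa, ρ = 1845 kg/m³, cost = 7.496 $/kg
  candidate Q: M = 12.5 MN·m per $
  candidate V: M = 3.91 MN·m per $
  candidate W: M = 2.25 MN·m per $
  candidate F: M = 1.94 MN·m per $
Candidate Q has the largest M.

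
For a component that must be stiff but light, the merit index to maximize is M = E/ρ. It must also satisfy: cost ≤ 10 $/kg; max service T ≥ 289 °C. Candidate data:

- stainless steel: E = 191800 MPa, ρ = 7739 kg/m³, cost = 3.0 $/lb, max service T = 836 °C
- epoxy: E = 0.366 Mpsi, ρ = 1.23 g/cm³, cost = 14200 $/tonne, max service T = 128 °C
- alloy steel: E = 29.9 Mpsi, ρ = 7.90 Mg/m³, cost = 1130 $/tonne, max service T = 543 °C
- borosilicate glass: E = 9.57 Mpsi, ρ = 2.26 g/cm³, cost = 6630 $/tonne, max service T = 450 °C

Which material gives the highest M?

Screen on constraints: cost ≤ 10 $/kg; max service T ≥ 289 °C. Survivors: stainless steel, alloy steel, borosilicate glass.
In SI units:
  stainless steel: E = 191.8 GPa, ρ = 7739 kg/m³
  alloy steel: E = 206.2 GPa, ρ = 7900 kg/m³
  borosilicate glass: E = 65.98 GPa, ρ = 2260 kg/m³
  borosilicate glass: M = 29.2 MN·m/kg
  alloy steel: M = 26.1 MN·m/kg
  stainless steel: M = 24.8 MN·m/kg
Borosilicate glass ranks first.

borosilicate glass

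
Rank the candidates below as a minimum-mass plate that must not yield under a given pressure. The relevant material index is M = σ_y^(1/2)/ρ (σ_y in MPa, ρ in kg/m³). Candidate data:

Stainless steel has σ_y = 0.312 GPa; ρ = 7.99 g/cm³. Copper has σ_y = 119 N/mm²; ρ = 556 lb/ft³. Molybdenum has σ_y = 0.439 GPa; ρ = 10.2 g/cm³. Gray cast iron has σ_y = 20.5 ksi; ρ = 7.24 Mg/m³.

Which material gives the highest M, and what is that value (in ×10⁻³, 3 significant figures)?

stainless steel, M = 2.21×10⁻³

In SI units:
  stainless steel: σ_y = 312.0 MPa, ρ = 7990 kg/m³
  copper: σ_y = 119.0 MPa, ρ = 8906 kg/m³
  molybdenum: σ_y = 439.0 MPa, ρ = 10200 kg/m³
  gray cast iron: σ_y = 141.3 MPa, ρ = 7240 kg/m³
  stainless steel: M = 2.21×10⁻³
  molybdenum: M = 2.05×10⁻³
  gray cast iron: M = 1.64×10⁻³
  copper: M = 1.22×10⁻³
The maximum is for stainless steel.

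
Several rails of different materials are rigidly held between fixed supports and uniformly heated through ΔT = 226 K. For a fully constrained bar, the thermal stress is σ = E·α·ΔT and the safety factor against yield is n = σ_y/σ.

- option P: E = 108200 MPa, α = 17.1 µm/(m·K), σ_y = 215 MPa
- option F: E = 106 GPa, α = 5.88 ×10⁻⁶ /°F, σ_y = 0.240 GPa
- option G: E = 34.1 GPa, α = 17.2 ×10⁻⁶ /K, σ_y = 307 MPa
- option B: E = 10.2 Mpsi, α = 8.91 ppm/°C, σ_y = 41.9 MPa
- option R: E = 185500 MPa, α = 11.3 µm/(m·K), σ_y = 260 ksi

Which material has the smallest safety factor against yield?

Per material, after unit conversion:
  option P: E = 108.2, α = 17.1, σ_y = 215.0 → σ = 418 MPa, n = 0.514
  option F: E = 106.0, α = 10.6, σ_y = 240.0 → σ = 254 MPa, n = 0.947
  option G: E = 34.10, α = 17.2, σ_y = 307.0 → σ = 133 MPa, n = 2.32
  option B: E = 70.33, α = 8.91, σ_y = 41.90 → σ = 142 MPa, n = 0.296
  option R: E = 185.5, α = 11.3, σ_y = 1793 → σ = 474 MPa, n = 3.78
The minimum is option B at n = 0.296.

option B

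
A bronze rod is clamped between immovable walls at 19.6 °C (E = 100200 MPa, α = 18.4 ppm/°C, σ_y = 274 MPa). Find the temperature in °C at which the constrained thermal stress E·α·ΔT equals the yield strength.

E = 100200 MPa = 100.2 GPa.
E·α·ΔT = 274.0 MPa ⇒ ΔT = 274.0 / (100.2×10³ × 18.4×10⁻⁶) = 148.6 K.
T = 19.6 + 148.6 = 168.2 °C.

168 °C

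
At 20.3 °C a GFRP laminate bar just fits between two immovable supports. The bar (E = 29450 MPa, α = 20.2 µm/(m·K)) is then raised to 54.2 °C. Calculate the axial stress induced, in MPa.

E = 29450 MPa = 29.45 GPa.
ΔT = 33.90 K. Constrained thermal stress σ = E·α·ΔT = 29.45×10³ MPa × 20.2×10⁻⁶ × 33.90 = 20.2 MPa (compressive).

20.2 MPa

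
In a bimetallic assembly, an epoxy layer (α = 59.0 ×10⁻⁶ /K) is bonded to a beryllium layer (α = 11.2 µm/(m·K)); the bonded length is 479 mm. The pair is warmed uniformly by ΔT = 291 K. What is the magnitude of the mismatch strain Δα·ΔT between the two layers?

0.0139

Δα = |59.0 − 11.2|×10⁻⁶/K = 47.8×10⁻⁶/K.
Mismatch strain = Δα·ΔT = 47.8×10⁻⁶ × 291.0 = 0.0139.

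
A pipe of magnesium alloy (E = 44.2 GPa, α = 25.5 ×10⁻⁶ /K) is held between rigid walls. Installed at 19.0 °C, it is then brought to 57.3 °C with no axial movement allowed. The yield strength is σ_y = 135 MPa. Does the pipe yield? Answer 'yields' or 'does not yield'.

does not yield

ΔT = 38.30 K. Constrained thermal stress σ = E·α·ΔT = 44.20×10³ MPa × 25.5×10⁻⁶ × 38.30 = 43.2 MPa (compressive).
Compare to σ_y = 135 MPa: σ < σ_y, so it does not yield.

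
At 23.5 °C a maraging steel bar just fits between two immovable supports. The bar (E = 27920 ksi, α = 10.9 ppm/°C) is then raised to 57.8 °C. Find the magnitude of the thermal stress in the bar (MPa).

E = 27920 ksi = 192.5 GPa.
ΔT = 34.30 K. Constrained thermal stress σ = E·α·ΔT = 192.5×10³ MPa × 10.9×10⁻⁶ × 34.30 = 72.0 MPa (compressive).

72.0 MPa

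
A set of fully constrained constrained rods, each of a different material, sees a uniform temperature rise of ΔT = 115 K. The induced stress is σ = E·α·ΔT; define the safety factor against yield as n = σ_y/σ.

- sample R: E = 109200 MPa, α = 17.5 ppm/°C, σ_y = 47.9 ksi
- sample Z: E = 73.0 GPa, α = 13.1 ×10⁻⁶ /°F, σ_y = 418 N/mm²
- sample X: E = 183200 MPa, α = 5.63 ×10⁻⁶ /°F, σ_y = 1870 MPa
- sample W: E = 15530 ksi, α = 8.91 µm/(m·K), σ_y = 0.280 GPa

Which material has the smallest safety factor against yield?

Per material, after unit conversion:
  sample R: E = 109.2, α = 17.5, σ_y = 330.3 → σ = 220 MPa, n = 1.50
  sample Z: E = 73.00, α = 23.6, σ_y = 418.0 → σ = 198 MPa, n = 2.11
  sample X: E = 183.2, α = 10.1, σ_y = 1870 → σ = 214 MPa, n = 8.76
  sample W: E = 107.1, α = 8.91, σ_y = 280.0 → σ = 110 MPa, n = 2.55
The minimum is sample R at n = 1.50.

sample R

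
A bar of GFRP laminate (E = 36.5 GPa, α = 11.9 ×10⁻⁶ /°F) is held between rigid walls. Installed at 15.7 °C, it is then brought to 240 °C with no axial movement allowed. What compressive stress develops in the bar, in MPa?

175 MPa

α = 11.9×10⁻⁶/°F × 9/5 = 21.4×10⁻⁶/K.
ΔT = 224.3 K. Constrained thermal stress σ = E·α·ΔT = 36.50×10³ MPa × 21.4×10⁻⁶ × 224.3 = 175 MPa (compressive).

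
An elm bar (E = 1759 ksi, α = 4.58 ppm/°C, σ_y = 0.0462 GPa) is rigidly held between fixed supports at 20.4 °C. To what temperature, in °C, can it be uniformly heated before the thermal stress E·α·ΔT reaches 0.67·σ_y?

E = 1759 ksi = 12.13 GPa.
σ_y = 0.0462 GPa = 46.20 MPa.
E·α·ΔT = 30.95 MPa ⇒ ΔT = 30.95 / (12.13×10³ × 4.58×10⁻⁶) = 557.3 K.
T = 20.4 + 557.3 = 577.7 °C.

578 °C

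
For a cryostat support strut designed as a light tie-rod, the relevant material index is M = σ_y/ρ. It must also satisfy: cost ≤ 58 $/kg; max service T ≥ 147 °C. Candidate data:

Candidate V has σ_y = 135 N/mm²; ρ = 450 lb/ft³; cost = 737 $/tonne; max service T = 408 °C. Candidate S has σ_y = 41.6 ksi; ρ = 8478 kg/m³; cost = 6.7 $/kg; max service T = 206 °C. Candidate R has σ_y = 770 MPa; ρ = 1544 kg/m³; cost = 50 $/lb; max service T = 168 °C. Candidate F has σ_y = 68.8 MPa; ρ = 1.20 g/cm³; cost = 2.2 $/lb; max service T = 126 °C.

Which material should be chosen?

candidate S

Screen on constraints: cost ≤ 58 $/kg; max service T ≥ 147 °C. Survivors: candidate V, candidate S.
After converting to SI:
  candidate V: σ_y = 135.0 MPa, ρ = 7208 kg/m³
  candidate S: σ_y = 286.8 MPa, ρ = 8478 kg/m³
  candidate S: M = 33.8 kN·m/kg
  candidate V: M = 18.7 kN·m/kg
Candidate S has the largest M.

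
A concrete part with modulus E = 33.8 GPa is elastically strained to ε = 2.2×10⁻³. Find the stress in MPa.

σ = E·ε = 33800 MPa × 2.2×10⁻³ = 74.4 MPa.

74.4 MPa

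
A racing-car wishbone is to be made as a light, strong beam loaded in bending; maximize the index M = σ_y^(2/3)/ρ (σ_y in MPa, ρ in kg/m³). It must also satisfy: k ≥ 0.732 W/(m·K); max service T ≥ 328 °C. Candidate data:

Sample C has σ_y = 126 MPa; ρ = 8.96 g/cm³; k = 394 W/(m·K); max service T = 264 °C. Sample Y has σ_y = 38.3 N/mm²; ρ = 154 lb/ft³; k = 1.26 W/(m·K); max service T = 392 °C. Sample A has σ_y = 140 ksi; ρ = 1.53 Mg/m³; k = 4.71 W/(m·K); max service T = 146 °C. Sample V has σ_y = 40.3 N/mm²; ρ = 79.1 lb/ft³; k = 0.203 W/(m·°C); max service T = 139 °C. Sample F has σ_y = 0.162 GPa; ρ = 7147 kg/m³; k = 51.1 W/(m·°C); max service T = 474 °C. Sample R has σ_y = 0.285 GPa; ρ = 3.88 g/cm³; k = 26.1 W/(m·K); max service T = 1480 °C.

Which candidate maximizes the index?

Screen on constraints: k ≥ 0.732 W/(m·K); max service T ≥ 328 °C. Survivors: sample Y, sample F, sample R.
Normalizing units and computing the index:
  sample Y: σ_y = 38.30 MPa, ρ = 2467 kg/m³
  sample F: σ_y = 162.0 MPa, ρ = 7147 kg/m³
  sample R: σ_y = 285.0 MPa, ρ = 3880 kg/m³
  sample R: M = 11.2×10⁻³
  sample Y: M = 4.61×10⁻³
  sample F: M = 4.16×10⁻³
Sample R has the largest M.

sample R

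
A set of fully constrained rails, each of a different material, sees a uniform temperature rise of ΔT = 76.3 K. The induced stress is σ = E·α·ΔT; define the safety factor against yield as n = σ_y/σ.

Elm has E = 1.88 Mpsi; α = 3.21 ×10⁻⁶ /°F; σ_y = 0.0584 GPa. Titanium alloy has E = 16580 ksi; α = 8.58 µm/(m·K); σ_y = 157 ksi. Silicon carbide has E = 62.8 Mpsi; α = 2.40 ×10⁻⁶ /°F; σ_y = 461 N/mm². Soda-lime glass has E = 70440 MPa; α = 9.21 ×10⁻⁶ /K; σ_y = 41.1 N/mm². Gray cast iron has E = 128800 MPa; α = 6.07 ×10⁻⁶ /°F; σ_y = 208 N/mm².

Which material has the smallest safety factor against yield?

With everything in SI (GPa, ×10⁻⁶/K, MPa):
  elm: E = 12.96, α = 5.78, σ_y = 58.40 → σ = 5.71 MPa, n = 10.2
  titanium alloy: E = 114.3, α = 8.58, σ_y = 1082 → σ = 74.8 MPa, n = 14.5
  silicon carbide: E = 433.0, α = 4.32, σ_y = 461.0 → σ = 143 MPa, n = 3.23
  soda-lime glass: E = 70.44, α = 9.21, σ_y = 41.10 → σ = 49.5 MPa, n = 0.830
  gray cast iron: E = 128.8, α = 10.9, σ_y = 208.0 → σ = 107 MPa, n = 1.94
Soda-lime glass has the lowest safety factor, n = 0.830.

soda-lime glass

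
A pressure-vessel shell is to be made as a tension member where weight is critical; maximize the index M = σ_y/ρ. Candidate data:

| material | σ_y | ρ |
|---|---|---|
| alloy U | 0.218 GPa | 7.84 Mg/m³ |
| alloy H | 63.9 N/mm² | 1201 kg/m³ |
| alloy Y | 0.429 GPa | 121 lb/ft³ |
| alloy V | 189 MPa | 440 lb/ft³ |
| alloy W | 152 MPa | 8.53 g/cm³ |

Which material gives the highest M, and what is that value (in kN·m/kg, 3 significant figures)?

In SI units:
  alloy U: σ_y = 218.0 MPa, ρ = 7840 kg/m³
  alloy H: σ_y = 63.90 MPa, ρ = 1201 kg/m³
  alloy Y: σ_y = 429.0 MPa, ρ = 1938 kg/m³
  alloy V: σ_y = 189.0 MPa, ρ = 7048 kg/m³
  alloy W: σ_y = 152.0 MPa, ρ = 8530 kg/m³
  alloy Y: M = 221 kN·m/kg
  alloy H: M = 53.2 kN·m/kg
  alloy U: M = 27.8 kN·m/kg
  alloy V: M = 26.8 kN·m/kg
  alloy W: M = 17.8 kN·m/kg
The maximum is for alloy Y.

alloy Y, M = 221 kN·m/kg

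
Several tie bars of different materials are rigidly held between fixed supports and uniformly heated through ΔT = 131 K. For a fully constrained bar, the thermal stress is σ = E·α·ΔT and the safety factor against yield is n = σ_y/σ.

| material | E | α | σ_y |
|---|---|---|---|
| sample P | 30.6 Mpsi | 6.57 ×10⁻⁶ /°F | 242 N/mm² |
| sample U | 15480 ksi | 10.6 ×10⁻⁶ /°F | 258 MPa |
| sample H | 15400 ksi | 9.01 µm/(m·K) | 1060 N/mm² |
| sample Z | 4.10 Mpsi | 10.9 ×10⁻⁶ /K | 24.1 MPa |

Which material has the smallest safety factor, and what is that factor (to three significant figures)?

Per material, after unit conversion:
  sample P: E = 211.0, α = 11.8, σ_y = 242.0 → σ = 327 MPa, n = 0.740
  sample U: E = 106.7, α = 19.1, σ_y = 258.0 → σ = 267 MPa, n = 0.967
  sample H: E = 106.2, α = 9.01, σ_y = 1060 → σ = 125 MPa, n = 8.46
  sample Z: E = 28.27, α = 10.9, σ_y = 24.10 → σ = 40.4 MPa, n = 0.597
Smallest n: sample Z with n = 0.597.

sample Z, n = 0.597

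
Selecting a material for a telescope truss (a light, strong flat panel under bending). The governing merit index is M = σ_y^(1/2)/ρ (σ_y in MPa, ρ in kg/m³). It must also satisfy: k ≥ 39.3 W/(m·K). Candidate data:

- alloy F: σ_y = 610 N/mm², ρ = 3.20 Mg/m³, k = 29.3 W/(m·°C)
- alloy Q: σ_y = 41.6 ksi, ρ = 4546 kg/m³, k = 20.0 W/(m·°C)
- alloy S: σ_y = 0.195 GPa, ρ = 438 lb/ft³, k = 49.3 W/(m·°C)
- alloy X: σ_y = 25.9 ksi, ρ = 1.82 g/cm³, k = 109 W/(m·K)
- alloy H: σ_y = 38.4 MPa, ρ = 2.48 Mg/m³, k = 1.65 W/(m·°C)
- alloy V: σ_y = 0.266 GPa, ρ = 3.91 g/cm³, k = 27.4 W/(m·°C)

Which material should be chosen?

Screen on constraints: k ≥ 39.3 W/(m·K). Survivors: alloy S, alloy X.
Putting every candidate on a common basis:
  alloy S: σ_y = 195.0 MPa, ρ = 7016 kg/m³
  alloy X: σ_y = 178.6 MPa, ρ = 1820 kg/m³
  alloy X: M = 7.34×10⁻³
  alloy S: M = 1.99×10⁻³
Alloy X ranks first.

alloy X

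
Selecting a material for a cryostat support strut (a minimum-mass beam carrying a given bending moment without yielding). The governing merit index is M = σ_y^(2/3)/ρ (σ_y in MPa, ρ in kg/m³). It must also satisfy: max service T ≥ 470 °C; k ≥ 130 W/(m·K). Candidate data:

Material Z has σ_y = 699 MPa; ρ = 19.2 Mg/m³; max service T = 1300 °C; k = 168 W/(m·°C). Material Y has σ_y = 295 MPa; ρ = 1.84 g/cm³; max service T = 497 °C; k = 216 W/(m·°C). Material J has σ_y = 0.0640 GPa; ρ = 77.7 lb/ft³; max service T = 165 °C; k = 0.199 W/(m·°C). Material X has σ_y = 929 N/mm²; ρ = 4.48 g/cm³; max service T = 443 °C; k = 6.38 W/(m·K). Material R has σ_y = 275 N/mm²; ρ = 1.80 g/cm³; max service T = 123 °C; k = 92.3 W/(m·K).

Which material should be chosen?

Screen on constraints: max service T ≥ 470 °C; k ≥ 130 W/(m·K). Survivors: material Z, material Y.
Normalizing units and computing the index:
  material Z: σ_y = 699.0 MPa, ρ = 19200 kg/m³
  material Y: σ_y = 295.0 MPa, ρ = 1840 kg/m³
  material Y: M = 24.1×10⁻³
  material Z: M = 4.10×10⁻³
Material Y ranks first.

material Y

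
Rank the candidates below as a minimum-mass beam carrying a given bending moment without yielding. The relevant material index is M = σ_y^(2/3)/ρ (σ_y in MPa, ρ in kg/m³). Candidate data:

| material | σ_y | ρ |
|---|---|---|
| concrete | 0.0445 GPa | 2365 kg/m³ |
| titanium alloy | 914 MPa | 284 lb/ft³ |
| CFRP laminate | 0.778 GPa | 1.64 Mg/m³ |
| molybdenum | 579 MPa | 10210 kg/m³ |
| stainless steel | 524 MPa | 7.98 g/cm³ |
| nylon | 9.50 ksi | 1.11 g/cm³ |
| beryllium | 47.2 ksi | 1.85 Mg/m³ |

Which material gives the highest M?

CFRP laminate

Putting every candidate on a common basis:
  concrete: σ_y = 44.50 MPa, ρ = 2365 kg/m³
  titanium alloy: σ_y = 914.0 MPa, ρ = 4549 kg/m³
  CFRP laminate: σ_y = 778.0 MPa, ρ = 1640 kg/m³
  molybdenum: σ_y = 579.0 MPa, ρ = 10210 kg/m³
  stainless steel: σ_y = 524.0 MPa, ρ = 7980 kg/m³
  nylon: σ_y = 65.50 MPa, ρ = 1110 kg/m³
  beryllium: σ_y = 325.4 MPa, ρ = 1850 kg/m³
  CFRP laminate: M = 51.6×10⁻³
  beryllium: M = 25.6×10⁻³
  titanium alloy: M = 20.7×10⁻³
  nylon: M = 14.6×10⁻³
  stainless steel: M = 8.14×10⁻³
  molybdenum: M = 6.80×10⁻³
  concrete: M = 5.31×10⁻³
CFRP laminate has the largest M.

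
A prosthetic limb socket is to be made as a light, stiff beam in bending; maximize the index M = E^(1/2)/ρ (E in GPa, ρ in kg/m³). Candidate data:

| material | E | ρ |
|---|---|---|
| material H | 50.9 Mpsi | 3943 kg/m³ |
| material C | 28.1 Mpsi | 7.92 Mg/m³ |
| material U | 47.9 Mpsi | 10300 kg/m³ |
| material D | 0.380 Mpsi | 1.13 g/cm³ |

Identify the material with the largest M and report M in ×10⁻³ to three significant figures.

In SI units:
  material H: E = 350.9 GPa, ρ = 3943 kg/m³
  material C: E = 193.7 GPa, ρ = 7920 kg/m³
  material U: E = 330.3 GPa, ρ = 10300 kg/m³
  material D: E = 2.620 GPa, ρ = 1130 kg/m³
  material H: M = 4.75×10⁻³
  material U: M = 1.76×10⁻³
  material C: M = 1.76×10⁻³
  material D: M = 1.43×10⁻³
Material H has the largest M.

material H, M = 4.75×10⁻³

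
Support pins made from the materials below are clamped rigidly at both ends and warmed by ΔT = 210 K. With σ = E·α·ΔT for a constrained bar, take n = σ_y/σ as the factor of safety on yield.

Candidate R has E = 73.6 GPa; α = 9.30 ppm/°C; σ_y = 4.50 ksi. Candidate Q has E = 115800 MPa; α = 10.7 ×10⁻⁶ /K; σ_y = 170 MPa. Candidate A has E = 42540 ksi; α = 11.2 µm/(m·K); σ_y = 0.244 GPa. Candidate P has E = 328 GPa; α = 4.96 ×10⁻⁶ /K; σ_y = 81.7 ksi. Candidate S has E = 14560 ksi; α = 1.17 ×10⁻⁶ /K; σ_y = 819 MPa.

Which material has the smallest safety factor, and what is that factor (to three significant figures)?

Converting E to GPa, α to ×10⁻⁶/K, σ_y to MPa, then σ and n for each:
  candidate R: E = 73.60, α = 9.30, σ_y = 31.03 → σ = 144 MPa, n = 0.216
  candidate Q: E = 115.8, α = 10.7, σ_y = 170.0 → σ = 260 MPa, n = 0.653
  candidate A: E = 293.3, α = 11.2, σ_y = 244.0 → σ = 690 MPa, n = 0.354
  candidate P: E = 328.0, α = 4.96, σ_y = 563.3 → σ = 342 MPa, n = 1.65
  candidate S: E = 100.4, α = 1.17, σ_y = 819.0 → σ = 24.7 MPa, n = 33.2
The minimum is candidate R at n = 0.216.

candidate R, n = 0.216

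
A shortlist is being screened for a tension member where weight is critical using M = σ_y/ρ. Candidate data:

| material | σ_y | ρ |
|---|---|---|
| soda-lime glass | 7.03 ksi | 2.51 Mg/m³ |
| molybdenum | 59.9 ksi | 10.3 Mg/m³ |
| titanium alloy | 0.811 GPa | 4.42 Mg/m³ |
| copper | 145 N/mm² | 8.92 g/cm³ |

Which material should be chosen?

titanium alloy

After converting to SI:
  soda-lime glass: σ_y = 48.47 MPa, ρ = 2510 kg/m³
  molybdenum: σ_y = 413.0 MPa, ρ = 10300 kg/m³
  titanium alloy: σ_y = 811.0 MPa, ρ = 4420 kg/m³
  copper: σ_y = 145.0 MPa, ρ = 8920 kg/m³
  titanium alloy: M = 183 kN·m/kg
  molybdenum: M = 40.1 kN·m/kg
  soda-lime glass: M = 19.3 kN·m/kg
  copper: M = 16.3 kN·m/kg
Titanium alloy ranks first.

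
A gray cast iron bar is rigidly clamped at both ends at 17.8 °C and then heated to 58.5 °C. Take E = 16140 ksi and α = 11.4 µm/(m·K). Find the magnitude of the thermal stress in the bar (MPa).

E = 16140 ksi = 111.3 GPa.
ΔT = 40.70 K. Constrained thermal stress σ = E·α·ΔT = 111.3×10³ MPa × 11.4×10⁻⁶ × 40.70 = 51.6 MPa (compressive).

51.6 MPa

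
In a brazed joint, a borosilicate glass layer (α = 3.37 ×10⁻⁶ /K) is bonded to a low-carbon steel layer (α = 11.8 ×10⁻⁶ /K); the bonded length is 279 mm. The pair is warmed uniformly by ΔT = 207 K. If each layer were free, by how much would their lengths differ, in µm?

Δα = |3.37 − 11.8|×10⁻⁶/K = 8.43×10⁻⁶/K.
ΔL_mismatch = Δα·L·ΔT = 8.43×10⁻⁶ × 279.0 mm × 207.0 K = 487 µm.

487 µm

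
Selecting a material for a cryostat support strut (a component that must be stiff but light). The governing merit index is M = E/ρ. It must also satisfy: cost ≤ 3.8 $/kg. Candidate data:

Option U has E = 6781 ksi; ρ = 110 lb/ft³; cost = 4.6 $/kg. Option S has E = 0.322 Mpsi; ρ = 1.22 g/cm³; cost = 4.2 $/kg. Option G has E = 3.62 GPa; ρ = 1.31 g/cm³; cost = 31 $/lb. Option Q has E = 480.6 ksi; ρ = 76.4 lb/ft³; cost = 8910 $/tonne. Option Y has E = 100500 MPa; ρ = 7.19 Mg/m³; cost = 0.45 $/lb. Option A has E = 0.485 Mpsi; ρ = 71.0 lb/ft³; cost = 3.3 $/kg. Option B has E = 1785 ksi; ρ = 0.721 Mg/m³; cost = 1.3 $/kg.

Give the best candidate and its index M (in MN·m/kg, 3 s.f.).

Screen on constraints: cost ≤ 3.8 $/kg. Survivors: option Y, option A, option B.
In SI units:
  option Y: E = 100.5 GPa, ρ = 7190 kg/m³
  option A: E = 3.344 GPa, ρ = 1137 kg/m³
  option B: E = 12.31 GPa, ρ = 721.0 kg/m³
  option B: M = 17.1 MN·m/kg
  option Y: M = 14.0 MN·m/kg
  option A: M = 2.94 MN·m/kg
Option B ranks first.

option B, M = 17.1 MN·m/kg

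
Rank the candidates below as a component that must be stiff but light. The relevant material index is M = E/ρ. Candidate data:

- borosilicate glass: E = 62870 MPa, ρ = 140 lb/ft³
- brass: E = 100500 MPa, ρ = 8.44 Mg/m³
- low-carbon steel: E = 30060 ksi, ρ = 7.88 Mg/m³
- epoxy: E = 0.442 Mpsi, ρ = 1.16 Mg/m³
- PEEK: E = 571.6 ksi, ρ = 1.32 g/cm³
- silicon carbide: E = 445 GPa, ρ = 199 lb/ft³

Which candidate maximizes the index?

Normalizing units and computing the index:
  borosilicate glass: E = 62.87 GPa, ρ = 2243 kg/m³
  brass: E = 100.5 GPa, ρ = 8440 kg/m³
  low-carbon steel: E = 207.3 GPa, ρ = 7880 kg/m³
  epoxy: E = 3.047 GPa, ρ = 1160 kg/m³
  PEEK: E = 3.941 GPa, ρ = 1320 kg/m³
  silicon carbide: E = 445.0 GPa, ρ = 3188 kg/m³
  silicon carbide: M = 140 MN·m/kg
  borosilicate glass: M = 28.0 MN·m/kg
  low-carbon steel: M = 26.3 MN·m/kg
  brass: M = 11.9 MN·m/kg
  PEEK: M = 2.99 MN·m/kg
  epoxy: M = 2.63 MN·m/kg
Silicon carbide has the largest M.

silicon carbide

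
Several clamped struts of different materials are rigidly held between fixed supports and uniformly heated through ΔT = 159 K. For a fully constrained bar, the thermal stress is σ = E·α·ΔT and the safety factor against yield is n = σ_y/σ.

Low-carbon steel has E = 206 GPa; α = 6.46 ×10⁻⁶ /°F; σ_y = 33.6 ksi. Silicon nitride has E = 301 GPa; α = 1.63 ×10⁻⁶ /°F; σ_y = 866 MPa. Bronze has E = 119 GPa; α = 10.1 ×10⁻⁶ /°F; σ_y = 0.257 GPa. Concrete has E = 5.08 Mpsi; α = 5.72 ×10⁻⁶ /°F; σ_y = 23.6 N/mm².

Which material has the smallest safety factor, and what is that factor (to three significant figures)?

With everything in SI (GPa, ×10⁻⁶/K, MPa):
  low-carbon steel: E = 206.0, α = 11.6, σ_y = 231.7 → σ = 381 MPa, n = 0.608
  silicon nitride: E = 301.0, α = 2.93, σ_y = 866.0 → σ = 140 MPa, n = 6.17
  bronze: E = 119.0, α = 18.2, σ_y = 257.0 → σ = 344 MPa, n = 0.747
  concrete: E = 35.03, α = 10.3, σ_y = 23.60 → σ = 57.3 MPa, n = 0.412
The minimum is concrete at n = 0.412.

concrete, n = 0.412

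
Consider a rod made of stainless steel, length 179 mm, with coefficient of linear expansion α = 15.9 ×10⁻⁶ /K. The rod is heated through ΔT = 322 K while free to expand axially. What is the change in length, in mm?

ΔL = α·L₀·ΔT = 15.9×10⁻⁶ × 179 mm × 322.0 K = 0.916 mm.

0.916 mm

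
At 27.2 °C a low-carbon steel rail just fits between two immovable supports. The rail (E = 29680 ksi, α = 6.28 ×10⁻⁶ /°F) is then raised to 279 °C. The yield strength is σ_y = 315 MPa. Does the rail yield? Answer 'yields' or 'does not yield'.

yields

E = 29680 ksi = 204.6 GPa.
α = 6.28×10⁻⁶/°F × 9/5 = 11.3×10⁻⁶/K.
ΔT = 251.8 K. Constrained thermal stress σ = E·α·ΔT = 204.6×10³ MPa × 11.3×10⁻⁶ × 251.8 = 582 MPa (compressive).
Compare to σ_y = 315 MPa: σ ≥ σ_y, so it yields.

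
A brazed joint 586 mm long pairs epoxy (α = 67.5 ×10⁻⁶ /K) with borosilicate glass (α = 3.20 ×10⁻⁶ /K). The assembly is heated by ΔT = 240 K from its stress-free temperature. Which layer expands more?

α(epoxy) = 67.5×10⁻⁶/K vs α(borosilicate glass) = 3.20×10⁻⁶/K.
Higher α expands more for the same ΔT: epoxy.

epoxy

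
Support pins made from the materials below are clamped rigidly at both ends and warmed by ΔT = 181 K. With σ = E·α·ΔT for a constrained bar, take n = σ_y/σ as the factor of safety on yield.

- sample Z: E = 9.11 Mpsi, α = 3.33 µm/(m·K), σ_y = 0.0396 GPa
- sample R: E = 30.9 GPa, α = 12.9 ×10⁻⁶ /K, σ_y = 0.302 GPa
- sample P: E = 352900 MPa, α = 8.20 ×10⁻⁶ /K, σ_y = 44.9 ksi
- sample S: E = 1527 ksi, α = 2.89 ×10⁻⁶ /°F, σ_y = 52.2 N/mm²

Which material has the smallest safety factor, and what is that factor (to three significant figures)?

sample P, n = 0.591

Per material, after unit conversion:
  sample Z: E = 62.81, α = 3.33, σ_y = 39.60 → σ = 37.9 MPa, n = 1.05
  sample R: E = 30.90, α = 12.9, σ_y = 302.0 → σ = 72.1 MPa, n = 4.19
  sample P: E = 352.9, α = 8.20, σ_y = 309.6 → σ = 524 MPa, n = 0.591
  sample S: E = 10.53, α = 5.20, σ_y = 52.20 → σ = 9.91 MPa, n = 5.27
Smallest n: sample P with n = 0.591.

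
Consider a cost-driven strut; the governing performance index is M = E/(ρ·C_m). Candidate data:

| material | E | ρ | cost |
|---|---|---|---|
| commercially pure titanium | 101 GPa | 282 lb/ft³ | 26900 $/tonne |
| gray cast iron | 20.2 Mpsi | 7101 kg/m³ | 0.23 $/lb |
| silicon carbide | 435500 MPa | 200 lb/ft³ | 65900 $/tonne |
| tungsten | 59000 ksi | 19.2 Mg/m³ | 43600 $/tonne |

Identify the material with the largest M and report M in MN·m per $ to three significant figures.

gray cast iron, M = 38.7 MN·m per $

After converting to SI:
  commercially pure titanium: E = 101.0 GPa, ρ = 4517 kg/m³, cost = 26.90 $/kg
  gray cast iron: E = 139.3 GPa, ρ = 7101 kg/m³, cost = 0.5071 $/kg
  silicon carbide: E = 435.5 GPa, ρ = 3204 kg/m³, cost = 65.90 $/kg
  tungsten: E = 406.8 GPa, ρ = 19200 kg/m³, cost = 43.60 $/kg
  gray cast iron: M = 38.7 MN·m per $
  silicon carbide: M = 2.06 MN·m per $
  commercially pure titanium: M = 0.831 MN·m per $
  tungsten: M = 0.486 MN·m per $
The maximum is for gray cast iron.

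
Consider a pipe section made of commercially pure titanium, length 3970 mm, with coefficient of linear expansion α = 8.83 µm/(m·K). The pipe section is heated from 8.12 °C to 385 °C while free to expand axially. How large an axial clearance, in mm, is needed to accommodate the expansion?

13.2 mm

ΔT = 385 − 8.12 = 376.9 K.
ΔL = α·L₀·ΔT = 8.83×10⁻⁶ × 3970 mm × 376.9 K = 13.2 mm.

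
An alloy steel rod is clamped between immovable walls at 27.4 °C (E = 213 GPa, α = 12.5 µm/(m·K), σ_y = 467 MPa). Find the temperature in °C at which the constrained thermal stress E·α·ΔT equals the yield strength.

E·α·ΔT = 467.0 MPa ⇒ ΔT = 467.0 / (213.0×10³ × 12.5×10⁻⁶) = 175.4 K.
T = 27.4 + 175.4 = 202.8 °C.

203 °C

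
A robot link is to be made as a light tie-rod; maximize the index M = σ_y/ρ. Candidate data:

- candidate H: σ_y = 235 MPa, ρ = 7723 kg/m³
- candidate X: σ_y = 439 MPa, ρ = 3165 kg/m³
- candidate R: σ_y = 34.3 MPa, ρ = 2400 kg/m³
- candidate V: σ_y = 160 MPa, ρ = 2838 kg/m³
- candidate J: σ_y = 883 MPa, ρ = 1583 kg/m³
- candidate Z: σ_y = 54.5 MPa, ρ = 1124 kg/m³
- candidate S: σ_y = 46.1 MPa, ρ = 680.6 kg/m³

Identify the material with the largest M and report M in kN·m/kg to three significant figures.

candidate J, M = 558 kN·m/kg

Computing M directly (units already consistent):
  candidate J: M = 558 kN·m/kg
  candidate X: M = 139 kN·m/kg
  candidate S: M = 67.7 kN·m/kg
  candidate V: M = 56.4 kN·m/kg
  candidate Z: M = 48.5 kN·m/kg
  candidate H: M = 30.4 kN·m/kg
  candidate R: M = 14.3 kN·m/kg
The maximum is for candidate J.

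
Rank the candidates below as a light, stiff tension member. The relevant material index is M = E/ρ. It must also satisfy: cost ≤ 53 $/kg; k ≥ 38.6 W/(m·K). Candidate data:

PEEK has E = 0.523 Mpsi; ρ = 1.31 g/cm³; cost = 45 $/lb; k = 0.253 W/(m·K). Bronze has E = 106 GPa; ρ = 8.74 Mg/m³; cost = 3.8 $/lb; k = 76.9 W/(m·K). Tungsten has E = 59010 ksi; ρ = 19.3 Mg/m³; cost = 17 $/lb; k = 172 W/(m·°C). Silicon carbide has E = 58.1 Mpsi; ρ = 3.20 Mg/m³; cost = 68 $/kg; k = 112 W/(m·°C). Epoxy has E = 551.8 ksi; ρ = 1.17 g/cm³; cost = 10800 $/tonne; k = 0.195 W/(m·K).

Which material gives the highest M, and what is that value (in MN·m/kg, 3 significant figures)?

Screen on constraints: cost ≤ 53 $/kg; k ≥ 38.6 W/(m·K). Survivors: bronze, tungsten.
Putting every candidate on a common basis:
  bronze: E = 106.0 GPa, ρ = 8740 kg/m³
  tungsten: E = 406.9 GPa, ρ = 19300 kg/m³
  tungsten: M = 21.1 MN·m/kg
  bronze: M = 12.1 MN·m/kg
The maximum is for tungsten.

tungsten, M = 21.1 MN·m/kg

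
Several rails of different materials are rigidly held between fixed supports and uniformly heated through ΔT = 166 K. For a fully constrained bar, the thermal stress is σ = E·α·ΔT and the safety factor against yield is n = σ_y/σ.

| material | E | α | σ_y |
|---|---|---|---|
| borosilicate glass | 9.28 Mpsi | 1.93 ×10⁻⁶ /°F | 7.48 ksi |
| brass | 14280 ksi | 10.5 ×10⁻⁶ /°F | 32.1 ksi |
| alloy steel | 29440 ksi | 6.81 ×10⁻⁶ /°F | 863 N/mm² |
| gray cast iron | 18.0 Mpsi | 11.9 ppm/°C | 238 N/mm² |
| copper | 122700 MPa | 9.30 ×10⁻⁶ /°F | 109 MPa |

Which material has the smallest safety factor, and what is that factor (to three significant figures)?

With everything in SI (GPa, ×10⁻⁶/K, MPa):
  borosilicate glass: E = 63.98, α = 3.47, σ_y = 51.57 → σ = 36.9 MPa, n = 1.40
  brass: E = 98.46, α = 18.9, σ_y = 221.3 → σ = 309 MPa, n = 0.716
  alloy steel: E = 203.0, α = 12.3, σ_y = 863.0 → σ = 413 MPa, n = 2.09
  gray cast iron: E = 124.1, α = 11.9, σ_y = 238.0 → σ = 245 MPa, n = 0.971
  copper: E = 122.7, α = 16.7, σ_y = 109.0 → σ = 341 MPa, n = 0.320
The minimum is copper at n = 0.320.

copper, n = 0.320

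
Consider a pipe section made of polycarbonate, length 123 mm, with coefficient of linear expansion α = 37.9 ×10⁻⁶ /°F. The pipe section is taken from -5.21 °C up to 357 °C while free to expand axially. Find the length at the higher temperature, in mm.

Convert α: 37.9×10⁻⁶/°F × (9/5) = 68.2×10⁻⁶/K.
ΔT = 357 − (-5.21) = 362.2 K.
ΔL = α·L₀·ΔT = 68.2×10⁻⁶ × 123 mm × 362.2 K = 3.04 mm.
L = L₀ + ΔL = 123 + 3.04 = 126.04 mm.

126.04 mm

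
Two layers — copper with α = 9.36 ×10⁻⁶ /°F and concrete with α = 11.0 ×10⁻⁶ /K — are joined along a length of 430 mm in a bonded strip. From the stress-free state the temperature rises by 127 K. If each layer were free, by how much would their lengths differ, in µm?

319 µm

copper: α = 9.36×10⁻⁶/°F × 9/5 = 16.8×10⁻⁶/K.
Δα = |16.8 − 11.0|×10⁻⁶/K = 5.85×10⁻⁶/K.
ΔL_mismatch = Δα·L·ΔT = 5.85×10⁻⁶ × 430.0 mm × 127.0 K = 319 µm.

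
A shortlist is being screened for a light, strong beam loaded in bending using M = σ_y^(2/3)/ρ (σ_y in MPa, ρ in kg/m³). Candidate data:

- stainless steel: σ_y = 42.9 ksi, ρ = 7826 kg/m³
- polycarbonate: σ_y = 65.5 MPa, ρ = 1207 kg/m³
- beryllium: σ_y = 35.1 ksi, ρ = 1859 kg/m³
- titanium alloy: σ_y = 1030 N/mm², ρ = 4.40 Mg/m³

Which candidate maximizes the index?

titanium alloy

After converting to SI:
  stainless steel: σ_y = 295.8 MPa, ρ = 7826 kg/m³
  polycarbonate: σ_y = 65.50 MPa, ρ = 1207 kg/m³
  beryllium: σ_y = 242.0 MPa, ρ = 1859 kg/m³
  titanium alloy: σ_y = 1030 MPa, ρ = 4400 kg/m³
  titanium alloy: M = 23.2×10⁻³
  beryllium: M = 20.9×10⁻³
  polycarbonate: M = 13.5×10⁻³
  stainless steel: M = 5.67×10⁻³
Highest index: titanium alloy.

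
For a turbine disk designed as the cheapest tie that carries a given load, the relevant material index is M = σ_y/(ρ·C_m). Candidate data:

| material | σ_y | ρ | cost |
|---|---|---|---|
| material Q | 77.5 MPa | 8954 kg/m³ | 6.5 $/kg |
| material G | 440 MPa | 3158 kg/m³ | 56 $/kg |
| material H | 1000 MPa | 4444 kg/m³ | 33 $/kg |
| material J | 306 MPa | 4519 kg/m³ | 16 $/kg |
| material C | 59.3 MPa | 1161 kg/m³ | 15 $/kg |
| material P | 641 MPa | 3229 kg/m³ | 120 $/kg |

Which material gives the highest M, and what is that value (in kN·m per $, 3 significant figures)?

Computing M directly (units already consistent):
  material H: M = 6.82 kN·m per $
  material J: M = 4.23 kN·m per $
  material C: M = 3.41 kN·m per $
  material G: M = 2.49 kN·m per $
  material P: M = 1.65 kN·m per $
  material Q: M = 1.33 kN·m per $
Material H ranks first.

material H, M = 6.82 kN·m per $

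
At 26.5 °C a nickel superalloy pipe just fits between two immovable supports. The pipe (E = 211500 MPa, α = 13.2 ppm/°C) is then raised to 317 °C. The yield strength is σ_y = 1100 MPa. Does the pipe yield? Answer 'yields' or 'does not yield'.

E = 211500 MPa = 211.5 GPa.
ΔT = 290.5 K. Constrained thermal stress σ = E·α·ΔT = 211.5×10³ MPa × 13.2×10⁻⁶ × 290.5 = 811 MPa (compressive).
Compare to σ_y = 1100 MPa: σ < σ_y, so it does not yield.

does not yield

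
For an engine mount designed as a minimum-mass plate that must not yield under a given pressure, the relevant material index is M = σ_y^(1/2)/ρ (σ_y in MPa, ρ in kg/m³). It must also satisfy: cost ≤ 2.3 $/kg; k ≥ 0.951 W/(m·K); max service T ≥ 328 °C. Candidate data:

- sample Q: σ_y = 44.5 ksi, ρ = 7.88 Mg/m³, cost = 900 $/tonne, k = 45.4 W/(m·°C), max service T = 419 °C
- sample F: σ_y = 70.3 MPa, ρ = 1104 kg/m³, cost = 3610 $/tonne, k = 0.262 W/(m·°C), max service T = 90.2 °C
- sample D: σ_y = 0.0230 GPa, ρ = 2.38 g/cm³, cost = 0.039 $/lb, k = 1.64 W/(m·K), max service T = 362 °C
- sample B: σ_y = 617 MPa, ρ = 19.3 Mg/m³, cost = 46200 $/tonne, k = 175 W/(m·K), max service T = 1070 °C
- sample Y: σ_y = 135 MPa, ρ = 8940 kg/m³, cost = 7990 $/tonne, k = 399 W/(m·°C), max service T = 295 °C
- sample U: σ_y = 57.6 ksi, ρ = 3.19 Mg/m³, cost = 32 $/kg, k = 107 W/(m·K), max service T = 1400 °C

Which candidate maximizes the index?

Screen on constraints: cost ≤ 2.3 $/kg; k ≥ 0.951 W/(m·K); max service T ≥ 328 °C. Survivors: sample Q, sample D.
Normalizing units and computing the index:
  sample Q: σ_y = 306.8 MPa, ρ = 7880 kg/m³
  sample D: σ_y = 23.00 MPa, ρ = 2380 kg/m³
  sample Q: M = 2.22×10⁻³
  sample D: M = 2.02×10⁻³
Sample Q has the largest M.

sample Q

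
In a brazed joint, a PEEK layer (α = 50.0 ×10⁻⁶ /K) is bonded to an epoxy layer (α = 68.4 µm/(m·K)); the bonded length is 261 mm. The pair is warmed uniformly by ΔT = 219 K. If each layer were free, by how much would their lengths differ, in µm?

Δα = |50.0 − 68.4|×10⁻⁶/K = 18.4×10⁻⁶/K.
ΔL_mismatch = Δα·L·ΔT = 18.4×10⁻⁶ × 261.0 mm × 219.0 K = 1050 µm.

1050 µm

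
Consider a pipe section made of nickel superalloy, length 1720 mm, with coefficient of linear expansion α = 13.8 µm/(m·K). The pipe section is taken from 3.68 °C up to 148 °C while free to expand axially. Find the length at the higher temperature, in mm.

ΔT = 148 − 3.68 = 144.3 K.
ΔL = α·L₀·ΔT = 13.8×10⁻⁶ × 1720 mm × 144.3 K = 3.43 mm.
L = L₀ + ΔL = 1720 + 3.43 = 1723.4 mm.

1723.4 mm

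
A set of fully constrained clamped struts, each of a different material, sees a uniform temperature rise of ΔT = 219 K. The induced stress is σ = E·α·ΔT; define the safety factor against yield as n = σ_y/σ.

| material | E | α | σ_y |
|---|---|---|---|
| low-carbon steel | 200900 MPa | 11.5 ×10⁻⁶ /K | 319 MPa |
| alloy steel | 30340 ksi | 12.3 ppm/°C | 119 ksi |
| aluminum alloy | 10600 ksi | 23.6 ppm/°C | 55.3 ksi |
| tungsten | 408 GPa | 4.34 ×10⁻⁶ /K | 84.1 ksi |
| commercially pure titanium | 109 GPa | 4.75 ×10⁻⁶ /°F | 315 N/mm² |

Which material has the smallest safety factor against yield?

low-carbon steel

In consistent units (E in GPa, α in ×10⁻⁶/K, σ_y in MPa):
  low-carbon steel: E = 200.9, α = 11.5, σ_y = 319.0 → σ = 506 MPa, n = 0.630
  alloy steel: E = 209.2, α = 12.3, σ_y = 820.5 → σ = 563 MPa, n = 1.46
  aluminum alloy: E = 73.08, α = 23.6, σ_y = 381.3 → σ = 378 MPa, n = 1.01
  tungsten: E = 408.0, α = 4.34, σ_y = 579.8 → σ = 388 MPa, n = 1.50
  commercially pure titanium: E = 109.0, α = 8.55, σ_y = 315.0 → σ = 204 MPa, n = 1.54
Low-carbon steel has the lowest safety factor, n = 0.630.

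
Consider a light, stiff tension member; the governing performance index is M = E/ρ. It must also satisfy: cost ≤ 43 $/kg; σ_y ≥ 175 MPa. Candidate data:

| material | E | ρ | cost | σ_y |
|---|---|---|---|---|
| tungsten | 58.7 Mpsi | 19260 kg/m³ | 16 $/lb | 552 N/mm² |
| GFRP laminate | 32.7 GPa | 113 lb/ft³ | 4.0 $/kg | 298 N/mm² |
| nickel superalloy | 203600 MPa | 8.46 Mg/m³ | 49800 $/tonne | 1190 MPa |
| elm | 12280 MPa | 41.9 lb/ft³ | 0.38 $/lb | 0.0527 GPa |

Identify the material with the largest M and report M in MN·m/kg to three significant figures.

Screen on constraints: cost ≤ 43 $/kg; σ_y ≥ 175 MPa. Survivors: tungsten, GFRP laminate.
Putting every candidate on a common basis:
  tungsten: E = 404.7 GPa, ρ = 19260 kg/m³
  GFRP laminate: E = 32.70 GPa, ρ = 1810 kg/m³
  tungsten: M = 21.0 MN·m/kg
  GFRP laminate: M = 18.1 MN·m/kg
Tungsten has the largest M.

tungsten, M = 21.0 MN·m/kg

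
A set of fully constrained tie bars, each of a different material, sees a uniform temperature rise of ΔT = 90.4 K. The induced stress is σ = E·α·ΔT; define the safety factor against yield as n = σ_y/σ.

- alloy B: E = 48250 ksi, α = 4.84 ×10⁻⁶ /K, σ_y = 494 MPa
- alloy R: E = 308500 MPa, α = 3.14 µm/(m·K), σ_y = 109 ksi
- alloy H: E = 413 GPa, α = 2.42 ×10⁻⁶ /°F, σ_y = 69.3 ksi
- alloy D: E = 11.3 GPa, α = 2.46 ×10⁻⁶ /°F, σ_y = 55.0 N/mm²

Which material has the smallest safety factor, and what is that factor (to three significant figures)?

Per material, after unit conversion:
  alloy B: E = 332.7, α = 4.84, σ_y = 494.0 → σ = 146 MPa, n = 3.39
  alloy R: E = 308.5, α = 3.14, σ_y = 751.5 → σ = 87.6 MPa, n = 8.58
  alloy H: E = 413.0, α = 4.36, σ_y = 477.8 → σ = 163 MPa, n = 2.94
  alloy D: E = 11.30, α = 4.43, σ_y = 55.00 → σ = 4.52 MPa, n = 12.2
The minimum is alloy H at n = 2.94.

alloy H, n = 2.94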